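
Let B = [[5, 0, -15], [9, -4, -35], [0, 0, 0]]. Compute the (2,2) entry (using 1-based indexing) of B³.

Characteristic polynomial: r^3 - r^2 - 20r = r(r - 5)(r + 4), so the eigenvalues are -4, 0, 5.
r=5: eigenvector (1, 1, 0).
r=0: eigenvector (3, -2, 1).
r=-4: eigenvector (0, 1, 0).
P = [[1, 3, 0], [1, -2, 1], [0, 1, 0]], D = diag(5, 0, -4), P⁻¹ = [[1, 0, -3], [0, 0, 1], [-1, 1, 5]].
B³ = P·diag(125, 0, -64)·P⁻¹ = [[125, 0, -375], [189, -64, -695], [0, 0, 0]].
The requested entry is -64.

-64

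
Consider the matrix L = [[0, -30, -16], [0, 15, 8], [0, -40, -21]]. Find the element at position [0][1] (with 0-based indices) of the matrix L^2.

190

Characteristic polynomial: μ^3 + 6μ^2 + 5μ = μ(μ + 1)(μ + 5), so the eigenvalues are -5, -1, 0.
μ=0: eigenvector (1, 0, 0).
μ=-1: eigenvector (-2, 1, -2).
μ=-5: eigenvector (4, -2, 5).
P = [[1, -2, 4], [0, 1, -2], [0, -2, 5]], D = diag(0, -1, -5), P⁻¹ = [[1, 2, 0], [0, 5, 2], [0, 2, 1]].
L² = P·diag(0, 1, 25)·P⁻¹ = [[0, 190, 96], [0, -95, -48], [0, 240, 121]].
The requested entry is 190.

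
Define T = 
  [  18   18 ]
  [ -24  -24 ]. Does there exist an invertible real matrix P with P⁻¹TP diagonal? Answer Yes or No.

Yes

Characteristic polynomial: p(λ) = λ^2 + 6λ = λ(λ + 6).
All 2 eigenvalues are distinct, so T is diagonalizable.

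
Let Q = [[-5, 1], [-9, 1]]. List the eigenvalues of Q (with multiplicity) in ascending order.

Characteristic polynomial: p(λ) = λ^2 + 4λ + 4 = (λ + 2)^2.
Roots (with multiplicity): -2, -2.

-2, -2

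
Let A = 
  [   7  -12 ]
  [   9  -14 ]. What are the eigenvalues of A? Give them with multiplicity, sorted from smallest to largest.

-5, -2

Characteristic polynomial: p(r) = r^2 + 7r + 10 = (r + 2)(r + 5).
Roots (with multiplicity): -5, -2.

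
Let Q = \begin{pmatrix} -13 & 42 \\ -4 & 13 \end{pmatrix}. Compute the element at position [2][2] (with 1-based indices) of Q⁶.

Characteristic polynomial: t^2 - 1 = (t - 1)(t + 1), so the eigenvalues are -1, 1.
t=1: eigenvector (3, 1).
t=-1: eigenvector (7, 2).
P = [[3, 7], [1, 2]], D = diag(1, -1), P⁻¹ = [[-2, 7], [1, -3]].
Q⁶ = P·diag(1, 1)·P⁻¹ = [[1, 0], [0, 1]].
The requested entry is 1.

1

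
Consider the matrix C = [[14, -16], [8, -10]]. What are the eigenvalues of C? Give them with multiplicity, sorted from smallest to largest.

Characteristic polynomial: p(s) = s^2 - 4s - 12 = (s - 6)(s + 2).
Roots (with multiplicity): -2, 6.

-2, 6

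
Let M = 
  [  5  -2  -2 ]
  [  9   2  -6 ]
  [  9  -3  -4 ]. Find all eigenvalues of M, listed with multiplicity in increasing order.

Characteristic polynomial: p(s) = s^3 - 3s^2 + 4 = (s - 2)^2(s + 1).
Roots (with multiplicity): -1, 2, 2.

-1, 2, 2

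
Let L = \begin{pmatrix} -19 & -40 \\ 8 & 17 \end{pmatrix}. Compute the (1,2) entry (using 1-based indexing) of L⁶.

7280

Characteristic polynomial: λ^2 + 2λ - 3 = (λ - 1)(λ + 3), so the eigenvalues are -3, 1.
λ=1: eigenvector (-2, 1).
λ=-3: eigenvector (5, -2).
P = [[-2, 5], [1, -2]], D = diag(1, -3), P⁻¹ = [[2, 5], [1, 2]].
L⁶ = P·diag(1, 729)·P⁻¹ = [[3641, 7280], [-1456, -2911]].
The requested entry is 7280.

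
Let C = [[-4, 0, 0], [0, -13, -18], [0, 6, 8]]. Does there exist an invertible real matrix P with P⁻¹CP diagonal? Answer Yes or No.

Yes

Characteristic polynomial: p(λ) = λ^3 + 9λ^2 + 24λ + 16 = (λ + 1)(λ + 4)^2.
λ = -4 has algebraic multiplicity 2; rank(C + 4I) = 1, so geometric multiplicity = 2.
Every eigenvalue has geometric = algebraic multiplicity, so C is diagonalizable.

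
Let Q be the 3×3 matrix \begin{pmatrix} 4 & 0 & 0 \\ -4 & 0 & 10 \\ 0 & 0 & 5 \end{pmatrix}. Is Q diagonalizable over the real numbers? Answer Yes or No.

Yes

Characteristic polynomial: p(s) = s^3 - 9s^2 + 20s = s(s - 5)(s - 4).
All 3 eigenvalues are distinct, so Q is diagonalizable.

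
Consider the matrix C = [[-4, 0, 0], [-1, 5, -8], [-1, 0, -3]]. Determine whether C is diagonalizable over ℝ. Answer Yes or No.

Yes

Characteristic polynomial: p(r) = r^3 + 2r^2 - 23r - 60 = (r - 5)(r + 3)(r + 4).
All 3 eigenvalues are distinct, so C is diagonalizable.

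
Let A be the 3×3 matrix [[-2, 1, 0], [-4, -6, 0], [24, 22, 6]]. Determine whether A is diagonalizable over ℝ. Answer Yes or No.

No

Characteristic polynomial: p(μ) = μ^3 + 2μ^2 - 32μ - 96 = (μ - 6)(μ + 4)^2.
μ = -4 has algebraic multiplicity 2; rank(A + 4I) = 2, so geometric multiplicity = 1.
Geometric multiplicity < algebraic multiplicity, so A is not diagonalizable.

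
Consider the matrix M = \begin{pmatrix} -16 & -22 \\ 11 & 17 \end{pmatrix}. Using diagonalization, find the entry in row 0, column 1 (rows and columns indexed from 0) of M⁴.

Characteristic polynomial: t^2 - t - 30 = (t - 6)(t + 5), so the eigenvalues are -5, 6.
t=6: eigenvector (-1, 1).
t=-5: eigenvector (-2, 1).
P = [[-1, -2], [1, 1]], D = diag(6, -5), P⁻¹ = [[1, 2], [-1, -1]].
M⁴ = P·diag(1296, 625)·P⁻¹ = [[-46, -1342], [671, 1967]].
The requested entry is -1342.

-1342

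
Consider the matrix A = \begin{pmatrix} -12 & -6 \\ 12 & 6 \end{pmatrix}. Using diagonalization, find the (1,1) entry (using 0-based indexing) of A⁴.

-1296

Characteristic polynomial: λ^2 + 6λ = λ(λ + 6), so the eigenvalues are -6, 0.
λ=-6: eigenvector (1, -1).
λ=0: eigenvector (-1, 2).
P = [[1, -1], [-1, 2]], D = diag(-6, 0), P⁻¹ = [[2, 1], [1, 1]].
A⁴ = P·diag(1296, 0)·P⁻¹ = [[2592, 1296], [-2592, -1296]].
The requested entry is -1296.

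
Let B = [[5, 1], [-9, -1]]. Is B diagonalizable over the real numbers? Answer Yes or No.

No

Characteristic polynomial: p(μ) = μ^2 - 4μ + 4 = (μ - 2)^2.
μ = 2 has algebraic multiplicity 2; rank(B − 2I) = 1, so geometric multiplicity = 1.
Geometric multiplicity < algebraic multiplicity, so B is not diagonalizable.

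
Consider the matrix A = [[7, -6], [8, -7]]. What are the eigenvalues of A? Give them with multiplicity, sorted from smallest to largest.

Characteristic polynomial: p(μ) = μ^2 - 1 = (μ - 1)(μ + 1).
Roots (with multiplicity): -1, 1.

-1, 1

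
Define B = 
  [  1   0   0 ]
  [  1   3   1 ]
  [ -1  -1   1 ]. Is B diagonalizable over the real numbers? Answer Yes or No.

No

Characteristic polynomial: p(μ) = μ^3 - 5μ^2 + 8μ - 4 = (μ - 2)^2(μ - 1).
μ = 2 has algebraic multiplicity 2; rank(B − 2I) = 2, so geometric multiplicity = 1.
Geometric multiplicity < algebraic multiplicity, so B is not diagonalizable.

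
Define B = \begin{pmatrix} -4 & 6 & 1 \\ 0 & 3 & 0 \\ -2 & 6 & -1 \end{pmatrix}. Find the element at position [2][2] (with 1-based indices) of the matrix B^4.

Characteristic polynomial: λ^3 + 2λ^2 - 9λ - 18 = (λ - 3)(λ + 2)(λ + 3), so the eigenvalues are -3, -2, 3.
λ=-2: eigenvector (-1, 0, -2).
λ=3: eigenvector (1, 1, 1).
λ=-3: eigenvector (1, 0, 1).
P = [[-1, 1, 1], [0, 1, 0], [-2, 1, 1]], D = diag(-2, 3, -3), P⁻¹ = [[1, 0, -1], [0, 1, 0], [2, -1, -1]].
B⁴ = P·diag(16, 81, 81)·P⁻¹ = [[146, 0, -65], [0, 81, 0], [130, 0, -49]].
The requested entry is 81.

81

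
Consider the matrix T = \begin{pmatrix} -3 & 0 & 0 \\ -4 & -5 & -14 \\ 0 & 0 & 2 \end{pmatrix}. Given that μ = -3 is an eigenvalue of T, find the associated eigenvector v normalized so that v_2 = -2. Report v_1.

T + 3I = [[0, 0, 0], [-4, -2, -14], [0, 0, 5]].
Solving (T + 3I)v = 0 gives the eigenspace spanned by (1, -2, 0).
With v_2 = -2, v = (1, -2, 0), so v_1 = 1.

1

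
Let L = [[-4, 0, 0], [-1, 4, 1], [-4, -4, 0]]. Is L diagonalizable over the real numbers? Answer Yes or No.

Characteristic polynomial: p(s) = s^3 - 12s + 16 = (s - 2)^2(s + 4).
s = 2 has algebraic multiplicity 2; rank(L − 2I) = 2, so geometric multiplicity = 1.
Geometric multiplicity < algebraic multiplicity, so L is not diagonalizable.

No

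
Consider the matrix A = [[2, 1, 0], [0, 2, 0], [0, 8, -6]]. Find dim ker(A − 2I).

1

A − 2I = [[0, 1, 0], [0, 0, 0], [0, 8, -8]].
This matrix has rank 2, so its null space has dimension 3 − 2 = 1.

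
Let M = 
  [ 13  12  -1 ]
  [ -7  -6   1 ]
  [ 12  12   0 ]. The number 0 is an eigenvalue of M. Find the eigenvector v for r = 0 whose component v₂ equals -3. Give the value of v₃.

3

M = [[13, 12, -1], [-7, -6, 1], [12, 12, 0]].
Solving (M)v = 0 gives the eigenspace spanned by (3, -3, 3).
With v₂ = -3, v = (3, -3, 3), so v₃ = 3.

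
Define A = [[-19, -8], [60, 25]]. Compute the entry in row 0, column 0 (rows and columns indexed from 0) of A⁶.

Characteristic polynomial: t^2 - 6t + 5 = (t - 5)(t - 1), so the eigenvalues are 1, 5.
t=5: eigenvector (-1, 3).
t=1: eigenvector (2, -5).
P = [[-1, 2], [3, -5]], D = diag(5, 1), P⁻¹ = [[5, 2], [3, 1]].
A⁶ = P·diag(15625, 1)·P⁻¹ = [[-78119, -31248], [234360, 93745]].
The requested entry is -78119.

-78119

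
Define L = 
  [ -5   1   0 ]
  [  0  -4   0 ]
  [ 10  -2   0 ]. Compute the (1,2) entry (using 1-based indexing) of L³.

Characteristic polynomial: λ^3 + 9λ^2 + 20λ = λ(λ + 4)(λ + 5), so the eigenvalues are -5, -4, 0.
λ=-5: eigenvector (1, 0, -2).
λ=-4: eigenvector (1, 1, -2).
λ=0: eigenvector (0, 0, 1).
P = [[1, 1, 0], [0, 1, 0], [-2, -2, 1]], D = diag(-5, -4, 0), P⁻¹ = [[1, -1, 0], [0, 1, 0], [2, 0, 1]].
L³ = P·diag(-125, -64, 0)·P⁻¹ = [[-125, 61, 0], [0, -64, 0], [250, -122, 0]].
The requested entry is 61.

61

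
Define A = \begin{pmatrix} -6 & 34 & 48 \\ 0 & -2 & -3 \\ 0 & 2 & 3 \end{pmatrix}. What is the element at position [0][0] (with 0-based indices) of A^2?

Characteristic polynomial: λ^3 + 5λ^2 - 6λ = λ(λ - 1)(λ + 6), so the eigenvalues are -6, 0, 1.
λ=0: eigenvector (1, 3, -2).
λ=-6: eigenvector (1, 0, 0).
λ=1: eigenvector (2, -1, 1).
P = [[1, 1, 2], [3, 0, -1], [-2, 0, 1]], D = diag(0, -6, 1), P⁻¹ = [[0, 1, 1], [1, -5, -7], [0, 2, 3]].
A² = P·diag(0, 36, 1)·P⁻¹ = [[36, -176, -246], [0, -2, -3], [0, 2, 3]].
The requested entry is 36.

36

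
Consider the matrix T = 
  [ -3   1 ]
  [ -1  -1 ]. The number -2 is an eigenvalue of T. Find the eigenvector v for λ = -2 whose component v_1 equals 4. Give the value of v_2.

T + 2I = [[-1, 1], [-1, 1]].
Solving (T + 2I)v = 0 gives the eigenspace spanned by (4, 4).
With v_1 = 4, v = (4, 4), so v_2 = 4.

4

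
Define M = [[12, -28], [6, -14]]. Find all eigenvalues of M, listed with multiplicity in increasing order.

-2, 0

Characteristic polynomial: p(t) = t^2 + 2t = t(t + 2).
Roots (with multiplicity): -2, 0.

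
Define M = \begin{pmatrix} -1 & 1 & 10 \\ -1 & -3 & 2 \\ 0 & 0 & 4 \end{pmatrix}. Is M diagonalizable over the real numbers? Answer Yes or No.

No

Characteristic polynomial: p(μ) = μ^3 - 12μ - 16 = (μ - 4)(μ + 2)^2.
μ = -2 has algebraic multiplicity 2; rank(M + 2I) = 2, so geometric multiplicity = 1.
Geometric multiplicity < algebraic multiplicity, so M is not diagonalizable.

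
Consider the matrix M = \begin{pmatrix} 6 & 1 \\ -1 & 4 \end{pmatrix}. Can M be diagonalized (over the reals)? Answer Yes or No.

Characteristic polynomial: p(s) = s^2 - 10s + 25 = (s - 5)^2.
s = 5 has algebraic multiplicity 2; rank(M − 5I) = 1, so geometric multiplicity = 1.
Geometric multiplicity < algebraic multiplicity, so M is not diagonalizable.

No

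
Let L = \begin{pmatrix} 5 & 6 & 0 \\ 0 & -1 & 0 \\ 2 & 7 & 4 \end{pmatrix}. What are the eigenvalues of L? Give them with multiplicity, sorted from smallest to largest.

-1, 4, 5

Characteristic polynomial: p(t) = t^3 - 8t^2 + 11t + 20 = (t - 5)(t - 4)(t + 1).
Roots (with multiplicity): -1, 4, 5.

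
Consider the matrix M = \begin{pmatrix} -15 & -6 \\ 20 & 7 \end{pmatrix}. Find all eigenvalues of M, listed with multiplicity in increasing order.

Characteristic polynomial: p(λ) = λ^2 + 8λ + 15 = (λ + 3)(λ + 5).
Roots (with multiplicity): -5, -3.

-5, -3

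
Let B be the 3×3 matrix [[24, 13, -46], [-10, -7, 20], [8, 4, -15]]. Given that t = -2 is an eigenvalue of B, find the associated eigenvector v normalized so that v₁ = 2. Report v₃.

B + 2I = [[26, 13, -46], [-10, -5, 20], [8, 4, -13]].
Solving (B + 2I)v = 0 gives the eigenspace spanned by (2, -4, 0).
With v₁ = 2, v = (2, -4, 0), so v₃ = 0.

0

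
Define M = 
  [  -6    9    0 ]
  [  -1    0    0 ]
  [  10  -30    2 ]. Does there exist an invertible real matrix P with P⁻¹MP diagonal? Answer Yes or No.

Characteristic polynomial: p(t) = t^3 + 4t^2 - 3t - 18 = (t - 2)(t + 3)^2.
t = -3 has algebraic multiplicity 2; rank(M + 3I) = 2, so geometric multiplicity = 1.
Geometric multiplicity < algebraic multiplicity, so M is not diagonalizable.

No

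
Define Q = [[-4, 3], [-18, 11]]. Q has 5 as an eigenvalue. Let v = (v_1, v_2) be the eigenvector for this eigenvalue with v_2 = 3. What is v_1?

Q − 5I = [[-9, 3], [-18, 6]].
Solving (Q − 5I)v = 0 gives the eigenspace spanned by (1, 3).
With v_2 = 3, v = (1, 3), so v_1 = 1.

1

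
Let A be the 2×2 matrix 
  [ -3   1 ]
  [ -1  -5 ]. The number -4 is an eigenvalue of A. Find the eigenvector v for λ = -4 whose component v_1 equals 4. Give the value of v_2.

-4

A + 4I = [[1, 1], [-1, -1]].
Solving (A + 4I)v = 0 gives the eigenspace spanned by (4, -4).
With v_1 = 4, v = (4, -4), so v_2 = -4.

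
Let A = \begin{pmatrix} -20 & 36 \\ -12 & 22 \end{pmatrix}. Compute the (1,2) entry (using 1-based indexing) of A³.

432

Characteristic polynomial: t^2 - 2t - 8 = (t - 4)(t + 2), so the eigenvalues are -2, 4.
t=4: eigenvector (-3, -2).
t=-2: eigenvector (2, 1).
P = [[-3, 2], [-2, 1]], D = diag(4, -2), P⁻¹ = [[1, -2], [2, -3]].
A³ = P·diag(64, -8)·P⁻¹ = [[-224, 432], [-144, 280]].
The requested entry is 432.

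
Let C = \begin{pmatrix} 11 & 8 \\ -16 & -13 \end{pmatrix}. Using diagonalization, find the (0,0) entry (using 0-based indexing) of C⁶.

-14167

Characteristic polynomial: μ^2 + 2μ - 15 = (μ - 3)(μ + 5), so the eigenvalues are -5, 3.
μ=3: eigenvector (-1, 1).
μ=-5: eigenvector (-1, 2).
P = [[-1, -1], [1, 2]], D = diag(3, -5), P⁻¹ = [[-2, -1], [1, 1]].
C⁶ = P·diag(729, 15625)·P⁻¹ = [[-14167, -14896], [29792, 30521]].
The requested entry is -14167.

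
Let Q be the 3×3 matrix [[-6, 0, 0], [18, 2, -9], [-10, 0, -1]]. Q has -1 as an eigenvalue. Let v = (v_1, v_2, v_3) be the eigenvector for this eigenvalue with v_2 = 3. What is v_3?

1

Q + 1I = [[-5, 0, 0], [18, 3, -9], [-10, 0, 0]].
Solving (Q + 1I)v = 0 gives the eigenspace spanned by (0, 3, 1).
With v_2 = 3, v = (0, 3, 1), so v_3 = 1.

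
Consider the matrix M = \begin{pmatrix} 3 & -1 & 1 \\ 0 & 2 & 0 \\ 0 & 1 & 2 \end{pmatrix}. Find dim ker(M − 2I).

M − 2I = [[1, -1, 1], [0, 0, 0], [0, 1, 0]].
This matrix has rank 2, so its null space has dimension 3 − 2 = 1.

1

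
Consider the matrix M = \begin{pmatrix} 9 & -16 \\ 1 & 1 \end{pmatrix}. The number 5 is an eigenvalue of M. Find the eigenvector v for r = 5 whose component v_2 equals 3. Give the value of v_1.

M − 5I = [[4, -16], [1, -4]].
Solving (M − 5I)v = 0 gives the eigenspace spanned by (12, 3).
With v_2 = 3, v = (12, 3), so v_1 = 12.

12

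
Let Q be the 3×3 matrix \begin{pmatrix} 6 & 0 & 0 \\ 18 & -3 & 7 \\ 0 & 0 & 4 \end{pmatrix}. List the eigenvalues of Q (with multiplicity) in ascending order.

Characteristic polynomial: p(s) = s^3 - 7s^2 - 6s + 72 = (s - 6)(s - 4)(s + 3).
Roots (with multiplicity): -3, 4, 6.

-3, 4, 6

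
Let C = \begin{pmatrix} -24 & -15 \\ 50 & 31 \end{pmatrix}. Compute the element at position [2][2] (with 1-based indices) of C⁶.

279931

Characteristic polynomial: t^2 - 7t + 6 = (t - 6)(t - 1), so the eigenvalues are 1, 6.
t=1: eigenvector (3, -5).
t=6: eigenvector (1, -2).
P = [[3, 1], [-5, -2]], D = diag(1, 6), P⁻¹ = [[2, 1], [-5, -3]].
C⁶ = P·diag(1, 46656)·P⁻¹ = [[-233274, -139965], [466550, 279931]].
The requested entry is 279931.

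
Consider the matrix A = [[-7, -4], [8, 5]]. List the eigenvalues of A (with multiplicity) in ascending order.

Characteristic polynomial: p(μ) = μ^2 + 2μ - 3 = (μ - 1)(μ + 3).
Roots (with multiplicity): -3, 1.

-3, 1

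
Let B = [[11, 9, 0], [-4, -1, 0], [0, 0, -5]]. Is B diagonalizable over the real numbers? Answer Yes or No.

No

Characteristic polynomial: p(s) = s^3 - 5s^2 - 25s + 125 = (s - 5)^2(s + 5).
s = 5 has algebraic multiplicity 2; rank(B − 5I) = 2, so geometric multiplicity = 1.
Geometric multiplicity < algebraic multiplicity, so B is not diagonalizable.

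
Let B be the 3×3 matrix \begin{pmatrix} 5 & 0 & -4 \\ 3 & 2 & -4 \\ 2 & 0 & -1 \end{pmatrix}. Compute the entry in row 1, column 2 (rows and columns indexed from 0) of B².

Characteristic polynomial: λ^3 - 6λ^2 + 11λ - 6 = (λ - 3)(λ - 2)(λ - 1), so the eigenvalues are 1, 2, 3.
λ=3: eigenvector (2, 2, 1).
λ=2: eigenvector (0, 1, 0).
λ=1: eigenvector (1, 1, 1).
P = [[2, 0, 1], [2, 1, 1], [1, 0, 1]], D = diag(3, 2, 1), P⁻¹ = [[1, 0, -1], [-1, 1, 0], [-1, 0, 2]].
B² = P·diag(9, 4, 1)·P⁻¹ = [[17, 0, -16], [13, 4, -16], [8, 0, -7]].
The requested entry is -16.

-16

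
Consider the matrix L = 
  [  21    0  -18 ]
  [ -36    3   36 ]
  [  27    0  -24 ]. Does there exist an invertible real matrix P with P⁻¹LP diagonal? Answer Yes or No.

Yes

Characteristic polynomial: p(s) = s^3 - 27s + 54 = (s - 3)^2(s + 6).
s = 3 has algebraic multiplicity 2; rank(L − 3I) = 1, so geometric multiplicity = 2.
Every eigenvalue has geometric = algebraic multiplicity, so L is diagonalizable.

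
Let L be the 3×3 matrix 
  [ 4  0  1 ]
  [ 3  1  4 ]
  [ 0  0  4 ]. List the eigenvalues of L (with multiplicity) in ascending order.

1, 4, 4

Characteristic polynomial: p(μ) = μ^3 - 9μ^2 + 24μ - 16 = (μ - 4)^2(μ - 1).
Roots (with multiplicity): 1, 4, 4.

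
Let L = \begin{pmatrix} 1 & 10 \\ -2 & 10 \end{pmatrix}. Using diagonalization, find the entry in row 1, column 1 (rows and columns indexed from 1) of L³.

Characteristic polynomial: s^2 - 11s + 30 = (s - 6)(s - 5), so the eigenvalues are 5, 6.
s=5: eigenvector (5, 2).
s=6: eigenvector (2, 1).
P = [[5, 2], [2, 1]], D = diag(5, 6), P⁻¹ = [[1, -2], [-2, 5]].
L³ = P·diag(125, 216)·P⁻¹ = [[-239, 910], [-182, 580]].
The requested entry is -239.

-239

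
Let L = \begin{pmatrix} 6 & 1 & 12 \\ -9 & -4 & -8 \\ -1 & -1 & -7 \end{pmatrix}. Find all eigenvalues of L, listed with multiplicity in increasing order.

-5, -5, 5

Characteristic polynomial: p(s) = s^3 + 5s^2 - 25s - 125 = (s - 5)(s + 5)^2.
Roots (with multiplicity): -5, -5, 5.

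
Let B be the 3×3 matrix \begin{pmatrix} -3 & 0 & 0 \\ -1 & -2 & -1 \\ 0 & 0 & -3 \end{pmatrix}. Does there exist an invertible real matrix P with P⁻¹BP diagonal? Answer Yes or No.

Yes

Characteristic polynomial: p(s) = s^3 + 8s^2 + 21s + 18 = (s + 2)(s + 3)^2.
s = -3 has algebraic multiplicity 2; rank(B + 3I) = 1, so geometric multiplicity = 2.
Every eigenvalue has geometric = algebraic multiplicity, so B is diagonalizable.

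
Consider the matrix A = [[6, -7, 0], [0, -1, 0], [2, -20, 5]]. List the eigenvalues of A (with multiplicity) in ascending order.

-1, 5, 6

Characteristic polynomial: p(λ) = λ^3 - 10λ^2 + 19λ + 30 = (λ - 6)(λ - 5)(λ + 1).
Roots (with multiplicity): -1, 5, 6.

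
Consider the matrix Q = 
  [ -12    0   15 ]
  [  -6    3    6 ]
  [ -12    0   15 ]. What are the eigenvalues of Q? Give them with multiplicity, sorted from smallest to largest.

Characteristic polynomial: p(t) = t^3 - 6t^2 + 9t = t(t - 3)^2.
Roots (with multiplicity): 0, 3, 3.

0, 3, 3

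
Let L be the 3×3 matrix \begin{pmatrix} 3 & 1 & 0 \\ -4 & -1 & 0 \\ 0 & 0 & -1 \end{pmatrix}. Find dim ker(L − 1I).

1

L − 1I = [[2, 1, 0], [-4, -2, 0], [0, 0, -2]].
This matrix has rank 2, so its null space has dimension 3 − 2 = 1.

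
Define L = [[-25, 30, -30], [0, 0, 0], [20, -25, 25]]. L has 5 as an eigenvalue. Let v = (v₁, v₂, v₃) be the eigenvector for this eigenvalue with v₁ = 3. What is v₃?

-3

L − 5I = [[-30, 30, -30], [0, -5, 0], [20, -25, 20]].
Solving (L − 5I)v = 0 gives the eigenspace spanned by (3, 0, -3).
With v₁ = 3, v = (3, 0, -3), so v₃ = -3.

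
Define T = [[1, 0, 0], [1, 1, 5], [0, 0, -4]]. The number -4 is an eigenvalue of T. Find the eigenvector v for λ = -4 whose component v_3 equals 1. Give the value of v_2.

T + 4I = [[5, 0, 0], [1, 5, 5], [0, 0, 0]].
Solving (T + 4I)v = 0 gives the eigenspace spanned by (0, -1, 1).
With v_3 = 1, v = (0, -1, 1), so v_2 = -1.

-1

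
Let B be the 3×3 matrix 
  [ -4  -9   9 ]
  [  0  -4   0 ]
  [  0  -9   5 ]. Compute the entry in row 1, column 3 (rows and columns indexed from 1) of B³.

189

Characteristic polynomial: λ^3 + 3λ^2 - 24λ - 80 = (λ - 5)(λ + 4)^2, so the eigenvalues are -4, -4, 5.
λ=5: eigenvector (1, 0, 1).
λ=-4: eigenvector (1, 1, 1).
λ=-4: eigenvector (1, 0, 0).
P = [[1, 1, 1], [0, 1, 0], [1, 1, 0]], D = diag(5, -4, -4), P⁻¹ = [[0, -1, 1], [0, 1, 0], [1, 0, -1]].
B³ = P·diag(125, -64, -64)·P⁻¹ = [[-64, -189, 189], [0, -64, 0], [0, -189, 125]].
The requested entry is 189.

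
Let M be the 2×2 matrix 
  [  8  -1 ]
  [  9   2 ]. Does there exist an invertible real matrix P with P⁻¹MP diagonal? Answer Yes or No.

Characteristic polynomial: p(r) = r^2 - 10r + 25 = (r - 5)^2.
r = 5 has algebraic multiplicity 2; rank(M − 5I) = 1, so geometric multiplicity = 1.
Geometric multiplicity < algebraic multiplicity, so M is not diagonalizable.

No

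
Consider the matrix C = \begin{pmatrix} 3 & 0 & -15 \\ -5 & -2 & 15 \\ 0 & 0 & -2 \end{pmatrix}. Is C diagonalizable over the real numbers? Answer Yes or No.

Yes

Characteristic polynomial: p(λ) = λ^3 + λ^2 - 8λ - 12 = (λ - 3)(λ + 2)^2.
λ = -2 has algebraic multiplicity 2; rank(C + 2I) = 1, so geometric multiplicity = 2.
Every eigenvalue has geometric = algebraic multiplicity, so C is diagonalizable.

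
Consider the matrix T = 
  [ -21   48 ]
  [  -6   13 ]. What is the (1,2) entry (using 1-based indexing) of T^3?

2352

Characteristic polynomial: μ^2 + 8μ + 15 = (μ + 3)(μ + 5), so the eigenvalues are -5, -3.
μ=-3: eigenvector (-8, -3).
μ=-5: eigenvector (3, 1).
P = [[-8, 3], [-3, 1]], D = diag(-3, -5), P⁻¹ = [[1, -3], [3, -8]].
T³ = P·diag(-27, -125)·P⁻¹ = [[-909, 2352], [-294, 757]].
The requested entry is 2352.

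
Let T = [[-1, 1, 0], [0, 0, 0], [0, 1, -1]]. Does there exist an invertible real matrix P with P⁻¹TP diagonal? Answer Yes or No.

Characteristic polynomial: p(μ) = μ^3 + 2μ^2 + μ = μ(μ + 1)^2.
μ = -1 has algebraic multiplicity 2; rank(T + 1I) = 1, so geometric multiplicity = 2.
Every eigenvalue has geometric = algebraic multiplicity, so T is diagonalizable.

Yes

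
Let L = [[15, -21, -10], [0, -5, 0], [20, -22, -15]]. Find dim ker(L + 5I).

L + 5I = [[20, -21, -10], [0, 0, 0], [20, -22, -10]].
This matrix has rank 2, so its null space has dimension 3 − 2 = 1.

1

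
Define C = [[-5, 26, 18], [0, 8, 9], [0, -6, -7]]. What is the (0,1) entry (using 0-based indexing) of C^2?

-30

Characteristic polynomial: λ^3 + 4λ^2 - 7λ - 10 = (λ - 2)(λ + 1)(λ + 5), so the eigenvalues are -5, -1, 2.
λ=-5: eigenvector (1, 0, 0).
λ=2: eigenvector (6, 3, -2).
λ=-1: eigenvector (-2, -1, 1).
P = [[1, 6, -2], [0, 3, -1], [0, -2, 1]], D = diag(-5, 2, -1), P⁻¹ = [[1, -2, 0], [0, 1, 1], [0, 2, 3]].
C² = P·diag(25, 4, 1)·P⁻¹ = [[25, -30, 18], [0, 10, 9], [0, -6, -5]].
The requested entry is -30.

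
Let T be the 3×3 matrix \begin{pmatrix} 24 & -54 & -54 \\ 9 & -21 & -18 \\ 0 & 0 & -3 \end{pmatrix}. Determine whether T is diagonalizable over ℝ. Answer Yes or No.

Yes

Characteristic polynomial: p(μ) = μ^3 - 27μ - 54 = (μ - 6)(μ + 3)^2.
μ = -3 has algebraic multiplicity 2; rank(T + 3I) = 1, so geometric multiplicity = 2.
Every eigenvalue has geometric = algebraic multiplicity, so T is diagonalizable.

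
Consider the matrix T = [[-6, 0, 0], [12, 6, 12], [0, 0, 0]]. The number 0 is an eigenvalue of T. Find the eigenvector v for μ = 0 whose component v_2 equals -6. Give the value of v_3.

3

T = [[-6, 0, 0], [12, 6, 12], [0, 0, 0]].
Solving (T)v = 0 gives the eigenspace spanned by (0, -6, 3).
With v_2 = -6, v = (0, -6, 3), so v_3 = 3.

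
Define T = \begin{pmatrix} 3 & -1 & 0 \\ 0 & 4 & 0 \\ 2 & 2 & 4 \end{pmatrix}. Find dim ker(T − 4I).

T − 4I = [[-1, -1, 0], [0, 0, 0], [2, 2, 0]].
This matrix has rank 1, so its null space has dimension 3 − 1 = 2.

2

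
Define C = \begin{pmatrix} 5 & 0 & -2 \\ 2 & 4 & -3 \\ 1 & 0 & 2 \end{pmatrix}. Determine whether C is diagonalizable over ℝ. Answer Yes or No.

No

Characteristic polynomial: p(λ) = λ^3 - 11λ^2 + 40λ - 48 = (λ - 4)^2(λ - 3).
λ = 4 has algebraic multiplicity 2; rank(C − 4I) = 2, so geometric multiplicity = 1.
Geometric multiplicity < algebraic multiplicity, so C is not diagonalizable.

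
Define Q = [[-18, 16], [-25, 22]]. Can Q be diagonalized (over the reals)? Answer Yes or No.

No

Characteristic polynomial: p(s) = s^2 - 4s + 4 = (s - 2)^2.
s = 2 has algebraic multiplicity 2; rank(Q − 2I) = 1, so geometric multiplicity = 1.
Geometric multiplicity < algebraic multiplicity, so Q is not diagonalizable.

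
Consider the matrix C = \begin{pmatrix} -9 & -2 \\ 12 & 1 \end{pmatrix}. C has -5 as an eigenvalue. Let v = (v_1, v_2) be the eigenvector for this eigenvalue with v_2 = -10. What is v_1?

5

C + 5I = [[-4, -2], [12, 6]].
Solving (C + 5I)v = 0 gives the eigenspace spanned by (5, -10).
With v_2 = -10, v = (5, -10), so v_1 = 5.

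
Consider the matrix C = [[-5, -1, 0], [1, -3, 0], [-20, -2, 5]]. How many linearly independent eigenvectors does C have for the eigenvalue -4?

C + 4I = [[-1, -1, 0], [1, 1, 0], [-20, -2, 9]].
This matrix has rank 2, so its null space has dimension 3 − 2 = 1.

1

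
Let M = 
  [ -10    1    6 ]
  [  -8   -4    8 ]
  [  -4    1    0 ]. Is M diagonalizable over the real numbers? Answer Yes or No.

Characteristic polynomial: p(μ) = μ^3 + 14μ^2 + 64μ + 96 = (μ + 4)^2(μ + 6).
μ = -4 has algebraic multiplicity 2; rank(M + 4I) = 2, so geometric multiplicity = 1.
Geometric multiplicity < algebraic multiplicity, so M is not diagonalizable.

No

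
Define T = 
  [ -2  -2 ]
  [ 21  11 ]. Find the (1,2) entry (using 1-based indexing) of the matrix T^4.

-738

Characteristic polynomial: λ^2 - 9λ + 20 = (λ - 5)(λ - 4), so the eigenvalues are 4, 5.
λ=5: eigenvector (-2, 7).
λ=4: eigenvector (1, -3).
P = [[-2, 1], [7, -3]], D = diag(5, 4), P⁻¹ = [[3, 1], [7, 2]].
T⁴ = P·diag(625, 256)·P⁻¹ = [[-1958, -738], [7749, 2839]].
The requested entry is -738.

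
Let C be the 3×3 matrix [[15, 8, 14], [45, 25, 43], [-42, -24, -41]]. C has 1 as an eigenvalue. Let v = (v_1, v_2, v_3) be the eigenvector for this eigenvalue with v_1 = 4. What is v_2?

C − 1I = [[14, 8, 14], [45, 24, 43], [-42, -24, -42]].
Solving (C − 1I)v = 0 gives the eigenspace spanned by (4, 14, -12).
With v_1 = 4, v = (4, 14, -12), so v_2 = 14.

14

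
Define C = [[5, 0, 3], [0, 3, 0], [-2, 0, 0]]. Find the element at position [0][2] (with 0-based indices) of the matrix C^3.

Characteristic polynomial: s^3 - 8s^2 + 21s - 18 = (s - 3)^2(s - 2), so the eigenvalues are 2, 3, 3.
s=3: eigenvector (3, 0, -2).
s=2: eigenvector (-1, 0, 1).
s=3: eigenvector (0, 1, 0).
P = [[3, -1, 0], [0, 0, 1], [-2, 1, 0]], D = diag(3, 2, 3), P⁻¹ = [[1, 0, 1], [2, 0, 3], [0, 1, 0]].
C³ = P·diag(27, 8, 27)·P⁻¹ = [[65, 0, 57], [0, 27, 0], [-38, 0, -30]].
The requested entry is 57.

57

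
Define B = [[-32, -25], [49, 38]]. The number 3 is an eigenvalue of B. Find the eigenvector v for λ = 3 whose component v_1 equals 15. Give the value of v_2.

B − 3I = [[-35, -25], [49, 35]].
Solving (B − 3I)v = 0 gives the eigenspace spanned by (15, -21).
With v_1 = 15, v = (15, -21), so v_2 = -21.

-21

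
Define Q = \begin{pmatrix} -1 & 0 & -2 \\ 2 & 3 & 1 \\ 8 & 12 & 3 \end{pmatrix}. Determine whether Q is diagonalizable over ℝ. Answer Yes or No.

Characteristic polynomial: p(t) = t^3 - 5t^2 + 7t - 3 = (t - 3)(t - 1)^2.
t = 1 has algebraic multiplicity 2; rank(Q − 1I) = 2, so geometric multiplicity = 1.
Geometric multiplicity < algebraic multiplicity, so Q is not diagonalizable.

No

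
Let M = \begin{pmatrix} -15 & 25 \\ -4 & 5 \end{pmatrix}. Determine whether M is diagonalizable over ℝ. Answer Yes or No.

No

Characteristic polynomial: p(μ) = μ^2 + 10μ + 25 = (μ + 5)^2.
μ = -5 has algebraic multiplicity 2; rank(M + 5I) = 1, so geometric multiplicity = 1.
Geometric multiplicity < algebraic multiplicity, so M is not diagonalizable.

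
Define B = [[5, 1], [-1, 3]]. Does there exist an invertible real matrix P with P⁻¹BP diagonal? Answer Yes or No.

No

Characteristic polynomial: p(t) = t^2 - 8t + 16 = (t - 4)^2.
t = 4 has algebraic multiplicity 2; rank(B − 4I) = 1, so geometric multiplicity = 1.
Geometric multiplicity < algebraic multiplicity, so B is not diagonalizable.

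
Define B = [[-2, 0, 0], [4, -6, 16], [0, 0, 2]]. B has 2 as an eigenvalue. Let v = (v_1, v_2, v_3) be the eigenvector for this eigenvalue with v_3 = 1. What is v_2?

2

B − 2I = [[-4, 0, 0], [4, -8, 16], [0, 0, 0]].
Solving (B − 2I)v = 0 gives the eigenspace spanned by (0, 2, 1).
With v_3 = 1, v = (0, 2, 1), so v_2 = 2.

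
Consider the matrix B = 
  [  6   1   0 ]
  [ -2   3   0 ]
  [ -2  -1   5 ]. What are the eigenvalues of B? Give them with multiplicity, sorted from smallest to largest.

Characteristic polynomial: p(μ) = μ^3 - 14μ^2 + 65μ - 100 = (μ - 5)^2(μ - 4).
Roots (with multiplicity): 4, 5, 5.

4, 5, 5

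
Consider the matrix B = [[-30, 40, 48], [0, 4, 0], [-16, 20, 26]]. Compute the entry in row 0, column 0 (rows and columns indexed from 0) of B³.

Characteristic polynomial: t^3 - 28t + 48 = (t - 4)(t - 2)(t + 6), so the eigenvalues are -6, 2, 4.
t=4: eigenvector (4, 1, 2).
t=2: eigenvector (-3, 0, -2).
t=-6: eigenvector (2, 0, 1).
P = [[4, -3, 2], [1, 0, 0], [2, -2, 1]], D = diag(4, 2, -6), P⁻¹ = [[0, 1, 0], [1, 0, -2], [2, -2, -3]].
B³ = P·diag(64, 8, -216)·P⁻¹ = [[-888, 1120, 1344], [0, 64, 0], [-448, 560, 680]].
The requested entry is -888.

-888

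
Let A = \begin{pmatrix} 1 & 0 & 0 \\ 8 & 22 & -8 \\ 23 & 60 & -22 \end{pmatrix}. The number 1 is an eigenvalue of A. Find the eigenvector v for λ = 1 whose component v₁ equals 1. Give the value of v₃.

A − 1I = [[0, 0, 0], [8, 21, -8], [23, 60, -23]].
Solving (A − 1I)v = 0 gives the eigenspace spanned by (1, 0, 1).
With v₁ = 1, v = (1, 0, 1), so v₃ = 1.

1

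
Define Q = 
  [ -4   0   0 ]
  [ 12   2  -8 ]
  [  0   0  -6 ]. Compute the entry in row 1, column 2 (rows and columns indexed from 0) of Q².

32

Characteristic polynomial: μ^3 + 8μ^2 + 4μ - 48 = (μ - 2)(μ + 4)(μ + 6), so the eigenvalues are -6, -4, 2.
μ=-4: eigenvector (1, -2, 0).
μ=-6: eigenvector (0, 1, 1).
μ=2: eigenvector (0, 1, 0).
P = [[1, 0, 0], [-2, 1, 1], [0, 1, 0]], D = diag(-4, -6, 2), P⁻¹ = [[1, 0, 0], [0, 0, 1], [2, 1, -1]].
Q² = P·diag(16, 36, 4)·P⁻¹ = [[16, 0, 0], [-24, 4, 32], [0, 0, 36]].
The requested entry is 32.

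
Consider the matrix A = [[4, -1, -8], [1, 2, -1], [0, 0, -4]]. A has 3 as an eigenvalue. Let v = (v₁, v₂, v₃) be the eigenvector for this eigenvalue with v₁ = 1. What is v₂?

A − 3I = [[1, -1, -8], [1, -1, -1], [0, 0, -7]].
Solving (A − 3I)v = 0 gives the eigenspace spanned by (1, 1, 0).
With v₁ = 1, v = (1, 1, 0), so v₂ = 1.

1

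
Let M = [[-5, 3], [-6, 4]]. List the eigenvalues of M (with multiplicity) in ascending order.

-2, 1

Characteristic polynomial: p(μ) = μ^2 + μ - 2 = (μ - 1)(μ + 2).
Roots (with multiplicity): -2, 1.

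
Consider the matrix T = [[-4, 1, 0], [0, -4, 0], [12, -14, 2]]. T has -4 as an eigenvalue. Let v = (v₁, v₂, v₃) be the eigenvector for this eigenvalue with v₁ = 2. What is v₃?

T + 4I = [[0, 1, 0], [0, 0, 0], [12, -14, 6]].
Solving (T + 4I)v = 0 gives the eigenspace spanned by (2, 0, -4).
With v₁ = 2, v = (2, 0, -4), so v₃ = -4.

-4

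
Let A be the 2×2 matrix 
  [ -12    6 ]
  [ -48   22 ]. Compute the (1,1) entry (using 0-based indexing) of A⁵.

Characteristic polynomial: r^2 - 10r + 24 = (r - 6)(r - 4), so the eigenvalues are 4, 6.
r=6: eigenvector (1, 3).
r=4: eigenvector (-3, -8).
P = [[1, -3], [3, -8]], D = diag(6, 4), P⁻¹ = [[-8, 3], [-3, 1]].
A⁵ = P·diag(7776, 1024)·P⁻¹ = [[-52992, 20256], [-162048, 61792]].
The requested entry is 61792.

61792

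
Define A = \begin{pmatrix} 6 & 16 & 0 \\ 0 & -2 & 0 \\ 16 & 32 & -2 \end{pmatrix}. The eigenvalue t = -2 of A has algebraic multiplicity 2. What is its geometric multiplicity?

A + 2I = [[8, 16, 0], [0, 0, 0], [16, 32, 0]].
This matrix has rank 1, so its null space has dimension 3 − 1 = 2.

2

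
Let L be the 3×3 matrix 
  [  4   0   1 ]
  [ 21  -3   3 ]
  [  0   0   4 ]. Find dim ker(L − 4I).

L − 4I = [[0, 0, 1], [21, -7, 3], [0, 0, 0]].
This matrix has rank 2, so its null space has dimension 3 − 2 = 1.

1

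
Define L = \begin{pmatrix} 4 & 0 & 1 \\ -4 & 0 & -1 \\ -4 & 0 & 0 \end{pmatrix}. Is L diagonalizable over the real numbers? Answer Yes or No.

No

Characteristic polynomial: p(λ) = λ^3 - 4λ^2 + 4λ = λ(λ - 2)^2.
λ = 2 has algebraic multiplicity 2; rank(L − 2I) = 2, so geometric multiplicity = 1.
Geometric multiplicity < algebraic multiplicity, so L is not diagonalizable.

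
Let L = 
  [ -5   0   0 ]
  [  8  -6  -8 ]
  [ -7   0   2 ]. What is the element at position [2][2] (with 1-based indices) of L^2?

36

Characteristic polynomial: r^3 + 9r^2 + 8r - 60 = (r - 2)(r + 5)(r + 6), so the eigenvalues are -6, -5, 2.
r=-5: eigenvector (1, 0, 1).
r=-6: eigenvector (0, 1, 0).
r=2: eigenvector (0, -1, 1).
P = [[1, 0, 0], [0, 1, -1], [1, 0, 1]], D = diag(-5, -6, 2), P⁻¹ = [[1, 0, 0], [-1, 1, 1], [-1, 0, 1]].
L² = P·diag(25, 36, 4)·P⁻¹ = [[25, 0, 0], [-32, 36, 32], [21, 0, 4]].
The requested entry is 36.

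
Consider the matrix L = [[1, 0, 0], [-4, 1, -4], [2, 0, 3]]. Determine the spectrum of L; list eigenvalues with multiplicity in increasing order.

1, 1, 3

Characteristic polynomial: p(λ) = λ^3 - 5λ^2 + 7λ - 3 = (λ - 3)(λ - 1)^2.
Roots (with multiplicity): 1, 1, 3.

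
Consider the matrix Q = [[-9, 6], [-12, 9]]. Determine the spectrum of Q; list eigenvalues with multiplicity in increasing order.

-3, 3

Characteristic polynomial: p(s) = s^2 - 9 = (s - 3)(s + 3).
Roots (with multiplicity): -3, 3.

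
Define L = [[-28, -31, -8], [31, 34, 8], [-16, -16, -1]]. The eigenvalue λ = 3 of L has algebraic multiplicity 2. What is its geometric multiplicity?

L − 3I = [[-31, -31, -8], [31, 31, 8], [-16, -16, -4]].
This matrix has rank 2, so its null space has dimension 3 − 2 = 1.

1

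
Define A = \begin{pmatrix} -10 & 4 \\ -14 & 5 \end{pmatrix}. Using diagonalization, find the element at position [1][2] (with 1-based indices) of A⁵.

Characteristic polynomial: λ^2 + 5λ + 6 = (λ + 2)(λ + 3), so the eigenvalues are -3, -2.
λ=-3: eigenvector (-4, -7).
λ=-2: eigenvector (1, 2).
P = [[-4, 1], [-7, 2]], D = diag(-3, -2), P⁻¹ = [[-2, 1], [-7, 4]].
A⁵ = P·diag(-243, -32)·P⁻¹ = [[-1720, 844], [-2954, 1445]].
The requested entry is 844.

844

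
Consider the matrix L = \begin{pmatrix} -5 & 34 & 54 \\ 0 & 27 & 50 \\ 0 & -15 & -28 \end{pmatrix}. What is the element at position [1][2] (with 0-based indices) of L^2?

Characteristic polynomial: λ^3 + 6λ^2 - λ - 30 = (λ - 2)(λ + 3)(λ + 5), so the eigenvalues are -5, -3, 2.
λ=2: eigenvector (-2, -2, 1).
λ=-3: eigenvector (-4, -5, 3).
λ=-5: eigenvector (1, 0, 0).
P = [[-2, -4, 1], [-2, -5, 0], [1, 3, 0]], D = diag(2, -3, -5), P⁻¹ = [[0, -3, -5], [0, 1, 2], [1, -2, -2]].
L² = P·diag(4, 9, 25)·P⁻¹ = [[25, -62, -82], [0, -21, -50], [0, 15, 34]].
The requested entry is -50.

-50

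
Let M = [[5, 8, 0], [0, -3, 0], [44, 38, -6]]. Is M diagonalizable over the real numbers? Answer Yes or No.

Yes

Characteristic polynomial: p(r) = r^3 + 4r^2 - 27r - 90 = (r - 5)(r + 3)(r + 6).
All 3 eigenvalues are distinct, so M is diagonalizable.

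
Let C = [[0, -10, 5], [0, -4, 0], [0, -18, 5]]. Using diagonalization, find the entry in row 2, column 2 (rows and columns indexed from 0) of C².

25

Characteristic polynomial: s^3 - s^2 - 20s = s(s - 5)(s + 4), so the eigenvalues are -4, 0, 5.
s=0: eigenvector (1, 0, 0).
s=-4: eigenvector (0, 1, 2).
s=5: eigenvector (1, 0, 1).
P = [[1, 0, 1], [0, 1, 0], [0, 2, 1]], D = diag(0, -4, 5), P⁻¹ = [[1, 2, -1], [0, 1, 0], [0, -2, 1]].
C² = P·diag(0, 16, 25)·P⁻¹ = [[0, -50, 25], [0, 16, 0], [0, -18, 25]].
The requested entry is 25.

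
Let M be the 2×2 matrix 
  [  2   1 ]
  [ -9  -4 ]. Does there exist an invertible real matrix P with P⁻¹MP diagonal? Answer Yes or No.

Characteristic polynomial: p(r) = r^2 + 2r + 1 = (r + 1)^2.
r = -1 has algebraic multiplicity 2; rank(M + 1I) = 1, so geometric multiplicity = 1.
Geometric multiplicity < algebraic multiplicity, so M is not diagonalizable.

No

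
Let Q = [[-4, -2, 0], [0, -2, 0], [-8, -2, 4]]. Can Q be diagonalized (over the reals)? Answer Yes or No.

Characteristic polynomial: p(s) = s^3 + 2s^2 - 16s - 32 = (s - 4)(s + 2)(s + 4).
All 3 eigenvalues are distinct, so Q is diagonalizable.

Yes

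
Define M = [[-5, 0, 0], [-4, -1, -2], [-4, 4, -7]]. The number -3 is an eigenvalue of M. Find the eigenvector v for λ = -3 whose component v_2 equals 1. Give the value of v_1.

0

M + 3I = [[-2, 0, 0], [-4, 2, -2], [-4, 4, -4]].
Solving (M + 3I)v = 0 gives the eigenspace spanned by (0, 1, 1).
With v_2 = 1, v = (0, 1, 1), so v_1 = 0.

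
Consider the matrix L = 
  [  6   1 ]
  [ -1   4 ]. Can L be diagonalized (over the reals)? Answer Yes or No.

No

Characteristic polynomial: p(λ) = λ^2 - 10λ + 25 = (λ - 5)^2.
λ = 5 has algebraic multiplicity 2; rank(L − 5I) = 1, so geometric multiplicity = 1.
Geometric multiplicity < algebraic multiplicity, so L is not diagonalizable.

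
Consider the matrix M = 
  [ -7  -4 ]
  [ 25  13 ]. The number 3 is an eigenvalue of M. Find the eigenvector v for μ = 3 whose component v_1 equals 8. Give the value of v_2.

M − 3I = [[-10, -4], [25, 10]].
Solving (M − 3I)v = 0 gives the eigenspace spanned by (8, -20).
With v_1 = 8, v = (8, -20), so v_2 = -20.

-20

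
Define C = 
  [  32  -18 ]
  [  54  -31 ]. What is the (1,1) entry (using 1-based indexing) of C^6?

50212

Characteristic polynomial: s^2 - s - 20 = (s - 5)(s + 4), so the eigenvalues are -4, 5.
s=-4: eigenvector (-1, -2).
s=5: eigenvector (2, 3).
P = [[-1, 2], [-2, 3]], D = diag(-4, 5), P⁻¹ = [[3, -2], [2, -1]].
C⁶ = P·diag(4096, 15625)·P⁻¹ = [[50212, -23058], [69174, -30491]].
The requested entry is 50212.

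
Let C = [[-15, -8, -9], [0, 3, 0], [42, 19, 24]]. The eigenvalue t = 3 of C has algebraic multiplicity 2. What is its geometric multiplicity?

C − 3I = [[-18, -8, -9], [0, 0, 0], [42, 19, 21]].
This matrix has rank 2, so its null space has dimension 3 − 2 = 1.

1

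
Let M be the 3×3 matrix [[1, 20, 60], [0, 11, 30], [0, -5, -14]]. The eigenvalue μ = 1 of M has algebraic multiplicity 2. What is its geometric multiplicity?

M − 1I = [[0, 20, 60], [0, 10, 30], [0, -5, -15]].
This matrix has rank 1, so its null space has dimension 3 − 1 = 2.

2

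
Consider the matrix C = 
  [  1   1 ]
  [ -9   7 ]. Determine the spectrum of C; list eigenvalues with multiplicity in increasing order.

Characteristic polynomial: p(r) = r^2 - 8r + 16 = (r - 4)^2.
Roots (with multiplicity): 4, 4.

4, 4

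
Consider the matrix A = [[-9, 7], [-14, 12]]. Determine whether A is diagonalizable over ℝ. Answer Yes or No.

Yes

Characteristic polynomial: p(λ) = λ^2 - 3λ - 10 = (λ - 5)(λ + 2).
All 2 eigenvalues are distinct, so A is diagonalizable.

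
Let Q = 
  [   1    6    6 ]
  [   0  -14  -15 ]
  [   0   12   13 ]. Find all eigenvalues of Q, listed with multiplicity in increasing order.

Characteristic polynomial: p(r) = r^3 - 3r + 2 = (r - 1)^2(r + 2).
Roots (with multiplicity): -2, 1, 1.

-2, 1, 1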